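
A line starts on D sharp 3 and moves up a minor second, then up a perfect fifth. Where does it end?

A minor second up from D#3 is E3.
A perfect fifth up from E3 is B3.

B 3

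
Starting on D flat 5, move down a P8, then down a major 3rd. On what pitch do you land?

Db5 down a perfect octave → Db4 (12 semitones).
Down a major third from Db4: Bbb3 (4 semitones down).

B double-flat 3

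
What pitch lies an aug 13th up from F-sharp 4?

The thirteenth's letter: F up six letter names plus an octave → D.
An augmented thirteenth is 22 semitones; 22 semitones up from F#4 gives D##6.

D-double-sharp 6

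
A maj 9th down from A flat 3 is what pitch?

Two letters down from A (plus an octave) reaches G.
Moving 14 semitones down from Ab3 (the size of a major ninth) reaches Gb2.

G flat 2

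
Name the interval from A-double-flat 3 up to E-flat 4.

A to E spans five letter names (A-B-C-D-E): a fifth.
Abb3 to Eb4 spans 8 semitones — one semitone wider than the perfect fifth (7) — giving an augmented fifth.

augmented 5th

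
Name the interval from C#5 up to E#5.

major 3rd

C to E spans three letter names (C-D-E), so the interval is some kind of third.
Counting semitones, C#5→E#5 is 4, which is the major third.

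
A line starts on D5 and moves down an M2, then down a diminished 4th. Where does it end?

Down a major second from D5: C5 (2 semitones down).
Down a diminished fourth from C5: G#4 (4 semitones down).

G#4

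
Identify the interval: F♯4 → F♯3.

Descending from F#4 to F#3 is the same interval as ascending F#3 to F#4.
F to F is the same letter name, plus an octave, so the interval is some kind of octave.
The perfect octave spans 12 semitones, and F#3 to F#4 is exactly 12 semitones — so this is a perfect octave.

perfect octave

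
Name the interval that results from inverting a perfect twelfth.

perfect 4th

First reduce the compound perfect twelfth to its simple form, a perfect fifth.
Interval numbers invert to sum to nine: 5 + 4 = 9, so a fifth inverts to a fourth.
Quality inverts too: perfect stays perfect. That makes the inversion a perfect fourth.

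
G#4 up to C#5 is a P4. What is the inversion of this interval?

perfect fifth

The rule of nine gives the new number: 9 − 4 = 5, so a fourth becomes a fifth.
And perfect stays perfect under inversion, so we get a perfect fifth.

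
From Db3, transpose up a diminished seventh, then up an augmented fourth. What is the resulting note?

A diminished seventh up from Db3 is Cbb4.
An augmented fourth up from Cbb4 is Fb4.

Fb4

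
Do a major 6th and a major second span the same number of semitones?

No

A major sixth spans 9 semitones; a major second spans 2 semitones. They differ by 7.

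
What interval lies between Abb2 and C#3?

A to C spans three letter names (A-B-C), so the interval is some kind of third.
The major third is 4 semitones; here we have 6, two semitones wider: doubly augmented.

doubly augmented 3rd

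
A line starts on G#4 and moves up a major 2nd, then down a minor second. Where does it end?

Up a major second from G#4: A#4 (2 semitones up).
A minor second down from A#4 is G##4.

G##4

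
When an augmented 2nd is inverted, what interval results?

Inverted interval numbers add to nine, so a second pairs with a seventh (2 + 7 = 9).
And augmented becomes diminished under inversion, so we get a diminished seventh.

diminished seventh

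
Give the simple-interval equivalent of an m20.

Take out 2 octaves (14 from the number): 20 − 14 = 6.
That makes a minor twentieth a compound minor sixth — 2 octaves plus a minor sixth.

minor sixth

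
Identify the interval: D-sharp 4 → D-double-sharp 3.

Descending from D#4 to D##3 is the same interval as ascending D##3 to D#4.
D to D is the same letter name, plus an octave: an octave.
The perfect octave is 12 semitones; here we have 11, one semitone narrower: diminished.

diminished octave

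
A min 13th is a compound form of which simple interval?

Subtracting seven from the interval number removes an octave: 13 − 7 = 6.
That makes a minor thirteenth a compound minor sixth — an octave plus a minor sixth.

minor 6th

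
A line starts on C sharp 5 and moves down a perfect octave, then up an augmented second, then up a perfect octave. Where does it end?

C#5 down a perfect octave → C#4 (12 semitones).
An augmented second up from C#4 is D##4.
D##4 up a perfect octave → D##5 (12 semitones).

D double-sharp 5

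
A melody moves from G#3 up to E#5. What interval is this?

major thirteenth

G to E spans six letter names (G-A-B-C-D-E), plus an octave, so the interval is some kind of thirteenth.
The major thirteenth spans 21 semitones, and G#3 to E#5 is exactly 21 semitones — so this is a major thirteenth.
(Equivalently, a compound major sixth: a major sixth plus an octave.)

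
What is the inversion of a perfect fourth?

The rule of nine gives the new number: 9 − 4 = 5, so a fourth becomes a fifth.
The quality also flips — perfect stays perfect — giving a perfect fifth.

perfect 5th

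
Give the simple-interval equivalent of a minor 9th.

Each octave removed subtracts seven from the number: 9 − 7 = 2.
Quality carries through unchanged, so the simple form is a minor second.

m2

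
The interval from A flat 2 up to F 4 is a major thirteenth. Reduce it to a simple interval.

Each octave removed subtracts seven from the number: 13 − 7 = 6.
Quality carries through unchanged, so the simple form is a major sixth.

major sixth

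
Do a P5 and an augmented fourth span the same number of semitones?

No

7 semitones (perfect fifth) vs 6 semitones (augmented fourth): not equal.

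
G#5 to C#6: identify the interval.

G to C spans four letter names (G-A-B-C), so the interval is some kind of fourth.
Counting semitones, G#5→C#6 is 5, which is the perfect fourth.

perfect 4th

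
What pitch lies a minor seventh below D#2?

E#1

Counting seven letter names down from D lands on E.
Moving 10 semitones down from D#2 (the size of a minor seventh) reaches E#1.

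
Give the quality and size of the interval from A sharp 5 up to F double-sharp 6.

major sixth

A to F spans six letter names (A-B-C-D-E-F) — that makes it a sixth of some quality.
The major sixth spans 9 semitones, and A#5 to F##6 is exactly 9 semitones — so this is a major sixth.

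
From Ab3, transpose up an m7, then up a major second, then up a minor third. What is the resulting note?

A minor seventh up from Ab3 is Gb4.
Up a major second from Gb4: Ab4 (2 semitones up).
Ab4 up a minor third → Cb5 (3 semitones).

Cb5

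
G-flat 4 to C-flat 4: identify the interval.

perfect fifth

Descending from Gb4 to Cb4 is the same interval as ascending Cb4 to Gb4.
C to G spans five letter names (C-D-E-F-G) — that makes it a fifth of some quality.
The perfect fifth spans 7 semitones, and Cb4 to Gb4 is exactly 7 semitones — so this is a perfect fifth.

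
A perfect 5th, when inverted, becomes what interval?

Inverted interval numbers add to nine, so a fifth pairs with a fourth (5 + 4 = 9).
And perfect stays perfect under inversion, so we get a perfect fourth.

perfect fourth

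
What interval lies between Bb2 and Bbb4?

B to B is the same letter name, plus 2 octaves: a fifteenth.
Bb2 to Bbb4 spans 23 semitones — one semitone narrower than the perfect fifteenth (24) — giving a diminished fifteenth.
(Equivalently, a compound diminished octave: a diminished octave plus an octave.)

diminished fifteenth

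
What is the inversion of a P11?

perfect 5th

First reduce the compound perfect eleventh to its simple form, a perfect fourth.
The rule of nine gives the new number: 9 − 4 = 5, so a fourth becomes a fifth.
And perfect stays perfect under inversion, so we get a perfect fifth.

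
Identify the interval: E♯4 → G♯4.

m3

E to G spans three letter names (E-F-G): a third.
At 3 semitones, E#4→G#4 falls one short of a major third: minor.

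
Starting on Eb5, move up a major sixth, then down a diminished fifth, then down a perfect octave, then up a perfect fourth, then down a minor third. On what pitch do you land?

G#4

Up a major sixth from Eb5: C6 (9 semitones up).
A diminished fifth down from C6 is F#5.
Down a perfect octave from F#5: F#4 (12 semitones down).
F#4 up a perfect fourth → B4 (5 semitones).
Down a minor third from B4: G#4 (3 semitones down).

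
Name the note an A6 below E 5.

Six letter names down from E: G.
An augmented sixth is 10 semitones; 10 semitones down from E5 gives Gb4.

G-flat 4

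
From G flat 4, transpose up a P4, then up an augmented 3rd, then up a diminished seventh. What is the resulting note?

D flat 6

Up a perfect fourth from Gb4: Cb5 (5 semitones up).
An augmented third up from Cb5 is E5.
Up a diminished seventh from E5: Db6 (9 semitones up).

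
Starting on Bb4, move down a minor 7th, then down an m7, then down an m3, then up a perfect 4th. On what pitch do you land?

E3

Down a minor seventh from Bb4: C4 (10 semitones down).
C4 down a minor seventh → D3 (10 semitones).
D3 down a minor third → B2 (3 semitones).
Up a perfect fourth from B2: E3 (5 semitones up).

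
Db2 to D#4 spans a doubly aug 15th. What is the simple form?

Each octave removed subtracts seven from the number: 15 − 7 = 8.
So a doubly augmented fifteenth is an octave plus a doubly augmented octave. The quality is unchanged.

doubly augmented 8th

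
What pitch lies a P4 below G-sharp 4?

D-sharp 4

Counting four letter names down from G lands on D.
Moving 5 semitones down from G#4 (the size of a perfect fourth) reaches D#4.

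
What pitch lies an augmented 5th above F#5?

C##6

The fifth takes the letter from F up to C.
An augmented fifth is 8 semitones; 8 semitones up from F#5 gives C##6.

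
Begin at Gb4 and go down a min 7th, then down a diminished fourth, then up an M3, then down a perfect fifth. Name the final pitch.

C#3

A minor seventh down from Gb4 is Ab3.
Down a diminished fourth from Ab3: E3 (4 semitones down).
A major third up from E3 is G#3.
Down a perfect fifth from G#3: C#3 (7 semitones down).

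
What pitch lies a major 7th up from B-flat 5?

A 6

The seventh takes the letter from B up to A.
Moving 11 semitones up from Bb5 (the size of a major seventh) reaches A6.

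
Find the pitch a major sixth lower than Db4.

The sixth takes the letter from D down to F.
A major sixth spans 9 semitones, so from Db4 the target pitch is Fb3.

Fb3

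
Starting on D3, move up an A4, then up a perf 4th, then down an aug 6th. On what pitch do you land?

D3 up an augmented fourth → G#3 (6 semitones).
G#3 up a perfect fourth → C#4 (5 semitones).
An augmented sixth down from C#4 is Eb3.

Eb3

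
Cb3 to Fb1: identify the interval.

Descending from Cb3 to Fb1 is the same interval as ascending Fb1 to Cb3.
F to C spans five letter names (F-G-A-B-C), plus an octave, so the interval is some kind of twelfth.
Fb1 to Cb3 is 19 semitones, matching the perfect twelfth exactly, so the quality is perfect.
(Equivalently, a compound perfect fifth: a perfect fifth plus an octave.)

perfect twelfth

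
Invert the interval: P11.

First reduce the compound perfect eleventh to its simple form, a perfect fourth.
The rule of nine gives the new number: 9 − 4 = 5, so a fourth becomes a fifth.
Quality inverts too: perfect stays perfect. That makes the inversion a perfect fifth.

perfect 5th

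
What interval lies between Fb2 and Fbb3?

F to F is the same letter name, plus an octave, so the interval is some kind of octave.
Fb2 to Fbb3 spans 11 semitones — one semitone narrower than the perfect octave (12) — giving a diminished octave.

diminished 8th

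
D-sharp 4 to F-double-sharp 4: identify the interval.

major third

D to F spans three letter names (D-E-F) — that makes it a third of some quality.
The major third spans 4 semitones, and D#4 to F##4 is exactly 4 semitones — so this is a major third.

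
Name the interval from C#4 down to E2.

Descending from C#4 to E2 is the same interval as ascending E2 to C#4.
E to C spans six letter names (E-F-G-A-B-C), plus an octave, so the interval is some kind of thirteenth.
Counting semitones, E2→C#4 is 21, which is the major thirteenth.
(Equivalently, a compound major sixth: a major sixth plus an octave.)

major 13th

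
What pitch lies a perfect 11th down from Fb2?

The eleventh's letter: F down four letter names plus an octave → C.
Moving 17 semitones down from Fb2 (the size of a perfect eleventh) reaches Cb1.

Cb1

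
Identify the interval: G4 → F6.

minor fourteenth

G to F spans seven letter names (G-A-B-C-D-E-F), plus an octave, so the interval is some kind of fourteenth.
G4 to F6 is 22 semitones, a half step short of the major fourteenth (23), so this is minor.
(Equivalently, a compound minor seventh: a minor seventh plus an octave.)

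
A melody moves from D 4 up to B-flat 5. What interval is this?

D to B spans six letter names (D-E-F-G-A-B), plus an octave: a thirteenth.
At 20 semitones, D4→Bb5 falls one short of a major thirteenth: minor.
(Equivalently, a compound minor sixth: a minor sixth plus an octave.)

m13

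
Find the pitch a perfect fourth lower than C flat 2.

G flat 1

Counting four letter names down from C lands on G.
A perfect fourth is 5 semitones; 5 semitones down from Cb2 gives Gb1.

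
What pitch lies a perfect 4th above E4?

The fourth takes the letter from E up to A.
Moving 5 semitones up from E4 (the size of a perfect fourth) reaches A4.

A4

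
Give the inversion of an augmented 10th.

First reduce the compound augmented tenth to its simple form, an augmented third.
The rule of nine gives the new number: 9 − 3 = 6, so a third becomes a sixth.
And augmented becomes diminished under inversion, so we get a diminished sixth.

diminished 6th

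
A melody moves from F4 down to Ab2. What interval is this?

Descending from F4 to Ab2 is the same interval as ascending Ab2 to F4.
A to F spans six letter names (A-B-C-D-E-F), plus an octave, so the interval is some kind of thirteenth.
The major thirteenth spans 21 semitones, and Ab2 to F4 is exactly 21 semitones — so this is a major thirteenth.
(Equivalently, a compound major sixth: a major sixth plus an octave.)

M13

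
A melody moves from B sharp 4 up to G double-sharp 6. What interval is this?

major thirteenth

B to G spans six letter names (B-C-D-E-F-G), plus an octave: a thirteenth.
Counting semitones, B#4→G##6 is 21, which is the major thirteenth.
(Equivalently, a compound major sixth: a major sixth plus an octave.)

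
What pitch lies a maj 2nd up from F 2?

G 2

Two letter names up from F: G.
Moving 2 semitones up from F2 (the size of a major second) reaches G2.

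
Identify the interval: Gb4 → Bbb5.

G to B spans three letter names (G-A-B), plus an octave — that makes it a tenth of some quality.
Gb4 to Bbb5 is 15 semitones, a half step short of the major tenth (16), so this is minor.
(Equivalently, a compound minor third: a minor third plus an octave.)

minor tenth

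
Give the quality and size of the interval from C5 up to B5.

C to B spans seven letter names (C-D-E-F-G-A-B), so the interval is some kind of seventh.
The major seventh spans 11 semitones, and C5 to B5 is exactly 11 semitones — so this is a major seventh.

major seventh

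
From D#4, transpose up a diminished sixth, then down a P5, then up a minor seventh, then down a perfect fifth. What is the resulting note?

D#4 up a diminished sixth → Bb4 (7 semitones).
Down a perfect fifth from Bb4: Eb4 (7 semitones down).
Up a minor seventh from Eb4: Db5 (10 semitones up).
Down a perfect fifth from Db5: Gb4 (7 semitones down).

Gb4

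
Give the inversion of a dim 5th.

Interval numbers invert to sum to nine: 5 + 4 = 9, so a fifth inverts to a fourth.
Quality inverts too: diminished becomes augmented. That makes the inversion an augmented fourth.

augmented fourth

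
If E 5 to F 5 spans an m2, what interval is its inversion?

The rule of nine gives the new number: 9 − 2 = 7, so a second becomes a seventh.
And minor becomes major under inversion, so we get a major seventh.

major seventh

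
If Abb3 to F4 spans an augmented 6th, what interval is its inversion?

diminished 3rd

Inverted interval numbers add to nine, so a sixth pairs with a third (6 + 3 = 9).
Quality inverts too: augmented becomes diminished. That makes the inversion a diminished third.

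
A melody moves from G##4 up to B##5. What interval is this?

G to B spans three letter names (G-A-B), plus an octave: a tenth.
Counting semitones, G##4→B##5 is 16, which is the major tenth.
(Equivalently, a compound major third: a major third plus an octave.)

major 10th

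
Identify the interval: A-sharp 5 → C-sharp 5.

major sixth

Descending from A#5 to C#5 is the same interval as ascending C#5 to A#5.
C to A spans six letter names (C-D-E-F-G-A): a sixth.
Counting semitones, C#5→A#5 is 9, which is the major sixth.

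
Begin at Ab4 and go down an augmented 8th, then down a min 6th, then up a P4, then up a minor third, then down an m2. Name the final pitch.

Gb3

Ab4 down an augmented octave → Abb3 (13 semitones).
Down a minor sixth from Abb3: Cb3 (8 semitones down).
Up a perfect fourth from Cb3: Fb3 (5 semitones up).
Up a minor third from Fb3: Abb3 (3 semitones up).
A minor second down from Abb3 is Gb3.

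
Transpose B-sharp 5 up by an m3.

Three letter names up from B: D.
Moving 3 semitones up from B#5 (the size of a minor third) reaches D#6.

D-sharp 6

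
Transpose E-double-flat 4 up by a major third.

Three letter names up from E: G.
Moving 4 semitones up from Ebb4 (the size of a major third) reaches Gb4.

G-flat 4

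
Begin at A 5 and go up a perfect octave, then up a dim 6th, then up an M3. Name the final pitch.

A flat 7

Up a perfect octave from A5: A6 (12 semitones up).
Up a diminished sixth from A6: Fb7 (7 semitones up).
A major third up from Fb7 is Ab7.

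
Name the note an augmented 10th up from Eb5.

Three letters up from E (plus an octave) reaches G.
An augmented tenth spans 17 semitones, so from Eb5 the target pitch is G#6.

G#6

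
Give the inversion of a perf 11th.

P5

First reduce the compound perfect eleventh to its simple form, a perfect fourth.
Inverted interval numbers add to nine, so a fourth pairs with a fifth (4 + 5 = 9).
And perfect stays perfect under inversion, so we get a perfect fifth.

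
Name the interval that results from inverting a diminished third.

augmented sixth

Interval numbers invert to sum to nine: 3 + 6 = 9, so a third inverts to a sixth.
Quality inverts too: diminished becomes augmented. That makes the inversion an augmented sixth.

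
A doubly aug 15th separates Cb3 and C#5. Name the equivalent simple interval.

doubly augmented 8th

Subtracting seven from the interval number removes an octave: 15 − 7 = 8.
So a doubly augmented fifteenth is an octave plus a doubly augmented octave. The quality is unchanged.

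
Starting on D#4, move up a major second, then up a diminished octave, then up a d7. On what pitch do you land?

Db6

A major second up from D#4 is E#4.
E#4 up a diminished octave → E5 (11 semitones).
Up a diminished seventh from E5: Db6 (9 semitones up).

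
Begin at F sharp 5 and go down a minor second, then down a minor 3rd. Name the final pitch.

Down a minor second from F#5: E#5 (1 semitone down).
Down a minor third from E#5: C##5 (3 semitones down).

C double-sharp 5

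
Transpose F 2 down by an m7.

G 1

Seven letter names down from F: G.
A minor seventh is 10 semitones; 10 semitones down from F2 gives G1.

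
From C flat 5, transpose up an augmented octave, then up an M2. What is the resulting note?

D 6

An augmented octave up from Cb5 is C6.
C6 up a major second → D6 (2 semitones).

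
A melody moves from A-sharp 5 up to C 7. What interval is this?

diminished 10th

A to C spans three letter names (A-B-C), plus an octave: a tenth.
The major tenth is 16 semitones; here we have 14, two semitones narrower: diminished.
(Equivalently, a compound diminished third: a diminished third plus an octave.)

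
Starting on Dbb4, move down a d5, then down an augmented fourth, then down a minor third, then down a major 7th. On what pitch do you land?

Cbb2

Dbb4 down a diminished fifth → Gb3 (6 semitones).
Gb3 down an augmented fourth → Dbb3 (6 semitones).
Down a minor third from Dbb3: Bbb2 (3 semitones down).
Down a major seventh from Bbb2: Cbb2 (11 semitones down).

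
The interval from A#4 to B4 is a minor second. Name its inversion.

M7

Interval numbers invert to sum to nine: 2 + 7 = 9, so a second inverts to a seventh.
Quality inverts too: minor becomes major. That makes the inversion a major seventh.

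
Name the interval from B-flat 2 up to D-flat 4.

minor 10th

B to D spans three letter names (B-C-D), plus an octave: a tenth.
At 15 semitones, Bb2→Db4 falls one short of a major tenth: minor.
(Equivalently, a compound minor third: a minor third plus an octave.)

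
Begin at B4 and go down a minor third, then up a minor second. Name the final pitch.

A minor third down from B4 is G#4.
G#4 up a minor second → A4 (1 semitone).

A4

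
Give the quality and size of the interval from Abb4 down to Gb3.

Descending from Abb4 to Gb3 is the same interval as ascending Gb3 to Abb4.
G to A spans two letter names (G-A), plus an octave — that makes it a ninth of some quality.
A major ninth would be 14 semitones, but Gb3 to Abb4 is 13 — one semitone narrower, making it a minor ninth.
(Equivalently, a compound minor second: a minor second plus an octave.)

minor ninth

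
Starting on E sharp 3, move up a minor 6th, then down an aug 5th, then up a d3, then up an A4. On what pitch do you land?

D flat 4

Up a minor sixth from E#3: C#4 (8 semitones up).
An augmented fifth down from C#4 is F3.
A diminished third up from F3 is Abb3.
Abb3 up an augmented fourth → Db4 (6 semitones).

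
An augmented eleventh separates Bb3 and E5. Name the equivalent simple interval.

augmented 4th

Subtracting seven from the interval number removes an octave: 11 − 7 = 4.
Quality carries through unchanged, so the simple form is an augmented fourth.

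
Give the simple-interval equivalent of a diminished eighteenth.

diminished fourth

Subtracting seven from the interval number removes an octave: 18 − 14 = 4.
That makes a diminished eighteenth a compound diminished fourth — 2 octaves plus a diminished fourth.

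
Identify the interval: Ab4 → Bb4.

A to B spans two letter names (A-B) — that makes it a second of some quality.
Counting semitones, Ab4→Bb4 is 2, which is the major second.

M2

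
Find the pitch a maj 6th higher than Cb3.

Six letter names up from C: A.
A major sixth is 9 semitones; 9 semitones up from Cb3 gives Ab3.

Ab3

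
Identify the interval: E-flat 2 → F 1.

Descending from Eb2 to F1 is the same interval as ascending F1 to Eb2.
F to E spans seven letter names (F-G-A-B-C-D-E): a seventh.
A major seventh would be 11 semitones, but F1 to Eb2 is 10 — one semitone narrower, making it a minor seventh.

minor 7th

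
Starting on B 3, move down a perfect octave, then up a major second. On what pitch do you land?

B3 down a perfect octave → B2 (12 semitones).
Up a major second from B2: C#3 (2 semitones up).

C sharp 3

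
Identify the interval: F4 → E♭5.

F to E spans seven letter names (F-G-A-B-C-D-E) — that makes it a seventh of some quality.
At 10 semitones, F4→Eb5 falls one short of a major seventh: minor.

minor seventh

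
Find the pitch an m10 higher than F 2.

A flat 3

Counting three letter names plus an octave up from F lands on A.
A minor tenth spans 15 semitones, so from F2 the target pitch is Ab3.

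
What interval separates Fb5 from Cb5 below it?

Descending from Fb5 to Cb5 is the same interval as ascending Cb5 to Fb5.
C to F spans four letter names (C-D-E-F), so the interval is some kind of fourth.
The perfect fourth spans 5 semitones, and Cb5 to Fb5 is exactly 5 semitones — so this is a perfect fourth.

perfect fourth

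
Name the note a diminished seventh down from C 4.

D-sharp 3

The seventh takes the letter from C down to D.
A diminished seventh spans 9 semitones, so from C4 the target pitch is D#3.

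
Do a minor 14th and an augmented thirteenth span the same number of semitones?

Yes

A minor fourteenth = 22 semitones = an augmented thirteenth; enharmonically equal.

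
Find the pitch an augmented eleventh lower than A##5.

E#4

The eleventh's letter: A down four letter names plus an octave → E.
An augmented eleventh spans 18 semitones, so from A##5 the target pitch is E#4.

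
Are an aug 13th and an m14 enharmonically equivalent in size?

Yes

An augmented thirteenth spans 22 semitones, and a minor fourteenth also spans 22 semitones — they're enharmonic.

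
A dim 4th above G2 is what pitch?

The fourth takes the letter from G up to C.
A diminished fourth is 4 semitones; 4 semitones up from G2 gives Cb3.

Cb3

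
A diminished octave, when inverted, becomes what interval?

The rule of nine gives the new number: 9 − 8 = 1, so an octave becomes a unison.
Quality inverts too: diminished becomes augmented. That makes the inversion an augmented unison.

augmented 1st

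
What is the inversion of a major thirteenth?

First reduce the compound major thirteenth to its simple form, a major sixth.
Interval numbers invert to sum to nine: 6 + 3 = 9, so a sixth inverts to a third.
And major becomes minor under inversion, so we get a minor third.

minor third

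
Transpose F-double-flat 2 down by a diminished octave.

The letter stays F (same as the start), shifted an octave down.
A diminished octave is 11 semitones; 11 semitones down from Fbb2 gives Fb1.

F-flat 1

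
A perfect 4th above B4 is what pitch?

E5

Counting four letter names up from B lands on E.
A perfect fourth spans 5 semitones, so from B4 the target pitch is E5.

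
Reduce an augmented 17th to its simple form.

augmented third

Take out 2 octaves (14 from the number): 17 − 14 = 3.
So an augmented seventeenth is 2 octaves plus an augmented third. The quality is unchanged.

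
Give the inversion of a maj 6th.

m3

Inverted interval numbers add to nine, so a sixth pairs with a third (6 + 3 = 9).
Quality inverts too: major becomes minor. That makes the inversion a minor third.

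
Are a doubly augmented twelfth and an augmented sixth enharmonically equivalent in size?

No

A doubly augmented twelfth spans 21 semitones; an augmented sixth spans 10 semitones. They differ by 11.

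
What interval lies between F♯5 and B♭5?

F to B spans four letter names (F-G-A-B), so the interval is some kind of fourth.
The perfect fourth is 5 semitones; here we have 4, one semitone narrower: diminished.

diminished fourth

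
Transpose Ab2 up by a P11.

Counting four letter names plus an octave up from A lands on D.
A perfect eleventh is 17 semitones; 17 semitones up from Ab2 gives Db4.

Db4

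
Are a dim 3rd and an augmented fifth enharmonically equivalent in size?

A diminished third is 2 semitones but an augmented fifth is 8 semitones — different sizes.

No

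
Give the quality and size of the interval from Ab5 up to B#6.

doubly augmented 9th

A to B spans two letter names (A-B), plus an octave — that makes it a ninth of some quality.
The major ninth is 14 semitones; here we have 16, two semitones wider: doubly augmented.
(Equivalently, a compound doubly augmented second: a doubly augmented second plus an octave.)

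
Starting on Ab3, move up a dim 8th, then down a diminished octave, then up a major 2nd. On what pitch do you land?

Bb3

A diminished octave up from Ab3 is Abb4.
Abb4 down a diminished octave → Ab3 (11 semitones).
Up a major second from Ab3: Bb3 (2 semitones up).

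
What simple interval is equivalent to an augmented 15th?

Subtracting seven from the interval number removes an octave: 15 − 7 = 8.
So an augmented fifteenth is an octave plus an augmented octave. The quality is unchanged.

augmented octave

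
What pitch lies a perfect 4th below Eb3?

Four letter names down from E: B.
A perfect fourth spans 5 semitones, so from Eb3 the target pitch is Bb2.

Bb2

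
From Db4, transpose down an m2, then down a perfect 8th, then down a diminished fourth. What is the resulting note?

A minor second down from Db4 is C4.
A perfect octave down from C4 is C3.
A diminished fourth down from C3 is G#2.

G#2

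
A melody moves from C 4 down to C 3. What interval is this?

P8

Descending from C4 to C3 is the same interval as ascending C3 to C4.
C to C is the same letter name, plus an octave: an octave.
Counting semitones, C3→C4 is 12, which is the perfect octave.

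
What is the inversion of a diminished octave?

augmented unison

The rule of nine gives the new number: 9 − 8 = 1, so an octave becomes a unison.
And diminished becomes augmented under inversion, so we get an augmented unison.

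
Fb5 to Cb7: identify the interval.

perfect twelfth

F to C spans five letter names (F-G-A-B-C), plus an octave — that makes it a twelfth of some quality.
Counting semitones, Fb5→Cb7 is 19, which is the perfect twelfth.
(Equivalently, a compound perfect fifth: a perfect fifth plus an octave.)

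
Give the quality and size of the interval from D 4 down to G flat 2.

Descending from D4 to Gb2 is the same interval as ascending Gb2 to D4.
G to D spans five letter names (G-A-B-C-D), plus an octave, so the interval is some kind of twelfth.
A perfect twelfth would be 19 semitones; Gb2 to D4 is 20, one semitone wider, so the interval is augmented.
(Equivalently, a compound augmented fifth: an augmented fifth plus an octave.)

augmented twelfth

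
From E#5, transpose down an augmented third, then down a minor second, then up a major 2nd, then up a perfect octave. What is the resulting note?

C#6

An augmented third down from E#5 is C5.
C5 down a minor second → B4 (1 semitone).
Up a major second from B4: C#5 (2 semitones up).
Up a perfect octave from C#5: C#6 (12 semitones up).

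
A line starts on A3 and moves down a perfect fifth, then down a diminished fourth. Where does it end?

A perfect fifth down from A3 is D3.
Down a diminished fourth from D3: A#2 (4 semitones down).

A#2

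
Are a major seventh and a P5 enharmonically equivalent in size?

No

A major seventh is 11 semitones but a perfect fifth is 7 semitones — different sizes.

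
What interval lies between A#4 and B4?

minor second

A to B spans two letter names (A-B) — that makes it a second of some quality.
A#4 to B4 is 1 semitone, a half step short of the major second (2), so this is minor.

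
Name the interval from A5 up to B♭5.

A to B spans two letter names (A-B), so the interval is some kind of second.
A major second would be 2 semitones, but A5 to Bb5 is 1 — one semitone narrower, making it a minor second.

minor second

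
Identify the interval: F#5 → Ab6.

diminished tenth

F to A spans three letter names (F-G-A), plus an octave: a tenth.
The major tenth is 16 semitones; here we have 14, two semitones narrower: diminished.
(Equivalently, a compound diminished third: a diminished third plus an octave.)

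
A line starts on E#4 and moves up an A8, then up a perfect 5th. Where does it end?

Up an augmented octave from E#4: E##5 (13 semitones up).
A perfect fifth up from E##5 is B##5.

B##5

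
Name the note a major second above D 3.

The second takes the letter from D up to E.
Moving 2 semitones up from D3 (the size of a major second) reaches E3.

E 3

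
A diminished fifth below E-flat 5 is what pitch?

A 4

Counting five letter names down from E lands on A.
A diminished fifth spans 6 semitones, so from Eb5 the target pitch is A4.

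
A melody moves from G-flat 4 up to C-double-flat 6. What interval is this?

G to C spans four letter names (G-A-B-C), plus an octave, so the interval is some kind of eleventh.
Gb4 to Cbb6 spans 16 semitones — one semitone narrower than the perfect eleventh (17) — giving a diminished eleventh.
(Equivalently, a compound diminished fourth: a diminished fourth plus an octave.)

diminished 11th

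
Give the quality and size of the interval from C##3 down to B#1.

M9

Descending from C##3 to B#1 is the same interval as ascending B#1 to C##3.
B to C spans two letter names (B-C), plus an octave, so the interval is some kind of ninth.
The major ninth spans 14 semitones, and B#1 to C##3 is exactly 14 semitones — so this is a major ninth.
(Equivalently, a compound major second: a major second plus an octave.)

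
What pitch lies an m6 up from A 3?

F 4

Six letter names up from A: F.
A minor sixth is 8 semitones; 8 semitones up from A3 gives F4.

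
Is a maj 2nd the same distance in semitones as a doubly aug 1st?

Yes

Both span 2 semitones: a major second and a doubly augmented unison are the same chromatic distance.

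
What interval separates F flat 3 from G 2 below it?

Descending from Fb3 to G2 is the same interval as ascending G2 to Fb3.
G to F spans seven letter names (G-A-B-C-D-E-F): a seventh.
A major seventh would be 11 semitones; G2 to Fb3 is 9, two semitones narrower, so the interval is diminished.

d7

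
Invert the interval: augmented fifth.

Interval numbers invert to sum to nine: 5 + 4 = 9, so a fifth inverts to a fourth.
Quality inverts too: augmented becomes diminished. That makes the inversion a diminished fourth.

diminished 4th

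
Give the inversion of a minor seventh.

Interval numbers invert to sum to nine: 7 + 2 = 9, so a seventh inverts to a second.
Quality inverts too: minor becomes major. That makes the inversion a major second.

M2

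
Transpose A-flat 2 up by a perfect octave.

An octave keeps the letter name A, an octave up from A.
Moving 12 semitones up from Ab2 (the size of a perfect octave) reaches Ab3.

A-flat 3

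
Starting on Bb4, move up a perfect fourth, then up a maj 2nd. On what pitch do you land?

Up a perfect fourth from Bb4: Eb5 (5 semitones up).
Up a major second from Eb5: F5 (2 semitones up).

F5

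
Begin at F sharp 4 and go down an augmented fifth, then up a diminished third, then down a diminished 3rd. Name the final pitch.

B flat 3

F#4 down an augmented fifth → Bb3 (8 semitones).
Bb3 up a diminished third → Dbb4 (2 semitones).
Dbb4 down a diminished third → Bb3 (2 semitones).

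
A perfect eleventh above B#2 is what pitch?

E#4

Counting four letter names plus an octave up from B lands on E.
A perfect eleventh spans 17 semitones, so from B#2 the target pitch is E#4.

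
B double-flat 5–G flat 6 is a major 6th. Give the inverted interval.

Inverted interval numbers add to nine, so a sixth pairs with a third (6 + 3 = 9).
And major becomes minor under inversion, so we get a minor third.

m3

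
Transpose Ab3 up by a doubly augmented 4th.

D#4

Four letter names up from A: D.
Moving 7 semitones up from Ab3 (the size of a doubly augmented fourth) reaches D#4.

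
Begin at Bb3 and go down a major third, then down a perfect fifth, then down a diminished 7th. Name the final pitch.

D2

A major third down from Bb3 is Gb3.
Down a perfect fifth from Gb3: Cb3 (7 semitones down).
A diminished seventh down from Cb3 is D2.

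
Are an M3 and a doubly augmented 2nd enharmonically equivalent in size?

Yes

Both span 4 semitones: a major third and a doubly augmented second are the same chromatic distance.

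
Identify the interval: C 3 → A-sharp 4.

A13

C to A spans six letter names (C-D-E-F-G-A), plus an octave: a thirteenth.
C3 to A#4 spans 22 semitones — one semitone wider than the major thirteenth (21) — giving an augmented thirteenth.
(Equivalently, a compound augmented sixth: an augmented sixth plus an octave.)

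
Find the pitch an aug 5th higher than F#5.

C##6

The fifth takes the letter from F up to C.
An augmented fifth is 8 semitones; 8 semitones up from F#5 gives C##6.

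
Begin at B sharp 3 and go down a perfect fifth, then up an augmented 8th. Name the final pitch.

E double-sharp 4

Down a perfect fifth from B#3: E#3 (7 semitones down).
E#3 up an augmented octave → E##4 (13 semitones).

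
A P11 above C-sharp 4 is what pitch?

The eleventh's letter: C up four letter names plus an octave → F.
A perfect eleventh is 17 semitones; 17 semitones up from C#4 gives F#5.

F-sharp 5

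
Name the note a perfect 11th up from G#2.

C#4

Four letters up from G (plus an octave) reaches C.
Moving 17 semitones up from G#2 (the size of a perfect eleventh) reaches C#4.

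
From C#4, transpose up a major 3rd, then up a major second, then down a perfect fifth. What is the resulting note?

A major third up from C#4 is E#4.
A major second up from E#4 is F##4.
A perfect fifth down from F##4 is B#3.

B#3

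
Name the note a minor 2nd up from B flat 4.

C flat 5

Counting two letter names up from B lands on C.
Moving 1 semitone up from Bb4 (the size of a minor second) reaches Cb5.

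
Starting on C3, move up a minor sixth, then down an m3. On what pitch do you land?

A minor sixth up from C3 is Ab3.
Ab3 down a minor third → F3 (3 semitones).

F3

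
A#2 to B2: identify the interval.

minor second

A to B spans two letter names (A-B), so the interval is some kind of second.
A major second would be 2 semitones, but A#2 to B2 is 1 — one semitone narrower, making it a minor second.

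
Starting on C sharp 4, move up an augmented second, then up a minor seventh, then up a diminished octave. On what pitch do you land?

C sharp 6

Up an augmented second from C#4: D##4 (3 semitones up).
A minor seventh up from D##4 is C##5.
C##5 up a diminished octave → C#6 (11 semitones).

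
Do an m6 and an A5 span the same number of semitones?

Yes

A minor sixth spans 8 semitones, and an augmented fifth also spans 8 semitones — they're enharmonic.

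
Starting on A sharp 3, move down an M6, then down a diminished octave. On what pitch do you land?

A#3 down a major sixth → C#3 (9 semitones).
A diminished octave down from C#3 is C##2.

C double-sharp 2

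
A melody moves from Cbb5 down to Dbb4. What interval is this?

minor seventh

Descending from Cbb5 to Dbb4 is the same interval as ascending Dbb4 to Cbb5.
D to C spans seven letter names (D-E-F-G-A-B-C) — that makes it a seventh of some quality.
At 10 semitones, Dbb4→Cbb5 falls one short of a major seventh: minor.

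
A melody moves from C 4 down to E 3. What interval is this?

Descending from C4 to E3 is the same interval as ascending E3 to C4.
E to C spans six letter names (E-F-G-A-B-C): a sixth.
At 8 semitones, E3→C4 falls one short of a major sixth: minor.

minor sixth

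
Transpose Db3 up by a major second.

The second takes the letter from D up to E.
Moving 2 semitones up from Db3 (the size of a major second) reaches Eb3.

Eb3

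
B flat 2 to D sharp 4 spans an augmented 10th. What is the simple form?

Each octave removed subtracts seven from the number: 10 − 7 = 3.
So an augmented tenth is an octave plus an augmented third. The quality is unchanged.

A3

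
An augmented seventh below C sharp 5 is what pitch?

D flat 4

The seventh takes the letter from C down to D.
An augmented seventh is 12 semitones; 12 semitones down from C#5 gives Db4.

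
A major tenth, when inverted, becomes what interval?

minor 6th

First reduce the compound major tenth to its simple form, a major third.
The rule of nine gives the new number: 9 − 3 = 6, so a third becomes a sixth.
The quality also flips — major becomes minor — giving a minor sixth.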